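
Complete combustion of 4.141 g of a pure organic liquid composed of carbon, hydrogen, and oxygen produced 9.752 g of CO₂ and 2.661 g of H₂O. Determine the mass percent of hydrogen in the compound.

7.19%

mol C = 9.752 g CO₂ ÷ 44.009 g/mol = 0.22159 mol
mol H = 2 × 2.661 g H₂O ÷ 18.015 g/mol = 0.29542 mol
mass O = 4.141 − (2.6615 + 0.29778) = 1.1817 g → mol O = 1.1817 ÷ 15.999 = 0.073860 mol
mass % H = 0.29778 g ÷ 4.141 g × 100%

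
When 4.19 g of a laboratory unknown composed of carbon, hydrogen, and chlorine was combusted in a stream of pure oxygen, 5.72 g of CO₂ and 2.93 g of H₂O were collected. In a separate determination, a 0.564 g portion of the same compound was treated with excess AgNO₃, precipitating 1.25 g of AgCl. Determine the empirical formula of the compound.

mol C = 5.72 g CO₂ ÷ 44.009 g/mol = 0.1300 mol
mol H = 2 × 2.93 g H₂O ÷ 18.015 g/mol = 0.3253 mol
From the AgCl data: mol Cl per gram of compound = (1.25 ÷ 143.318) ÷ 0.564 = 0.01546 mol/g, so in the 4.19 g combustion sample mol Cl = 0.06480 mol
Divide by the smallest (0.06480 mol): C 2.006, H 5.020, Cl 1.000

C2H5Cl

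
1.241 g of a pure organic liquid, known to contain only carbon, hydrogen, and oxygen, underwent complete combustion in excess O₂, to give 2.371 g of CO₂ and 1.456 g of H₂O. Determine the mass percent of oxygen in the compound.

34.73%

mol C = 2.371 g CO₂ ÷ 44.009 g/mol = 0.053875 mol
mol H = 2 × 1.456 g H₂O ÷ 18.015 g/mol = 0.16164 mol
mass O = 1.241 − (0.64710 + 0.16294) = 0.43097 g → mol O = 0.43097 ÷ 15.999 = 0.026937 mol
mass % O = 0.43097 g ÷ 1.241 g × 100%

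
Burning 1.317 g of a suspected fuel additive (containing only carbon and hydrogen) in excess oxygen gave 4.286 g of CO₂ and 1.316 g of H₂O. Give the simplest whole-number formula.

C2H3

mol C = 4.286 g CO₂ ÷ 44.009 g/mol = 0.097389 mol
mol H = 2 × 1.316 g H₂O ÷ 18.015 g/mol = 0.14610 mol
Divide by the smallest (0.097389 mol): C 1.000, H 1.500
Multiplying each by 2 gives whole numbers: C 2.00, H 3.00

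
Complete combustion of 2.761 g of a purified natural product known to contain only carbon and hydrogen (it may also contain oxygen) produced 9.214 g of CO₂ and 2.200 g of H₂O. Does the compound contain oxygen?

no

mol C = 9.214 g CO₂ ÷ 44.009 g/mol = 0.20937 mol
mol H = 2 × 2.200 g H₂O ÷ 18.015 g/mol = 0.24424 mol
C and H together account for 2.7609 g — essentially the entire 2.761 g sample — so the compound contains no oxygen.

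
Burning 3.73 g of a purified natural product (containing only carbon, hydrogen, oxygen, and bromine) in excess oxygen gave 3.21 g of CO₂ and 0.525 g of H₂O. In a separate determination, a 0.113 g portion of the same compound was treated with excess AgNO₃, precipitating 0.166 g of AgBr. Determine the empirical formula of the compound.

mol C = 3.21 g CO₂ ÷ 44.009 g/mol = 0.07294 mol
mol H = 2 × 0.525 g H₂O ÷ 18.015 g/mol = 0.05828 mol
From the AgBr data: mol Br per gram of compound = (0.166 ÷ 187.772) ÷ 0.113 = 0.007823 mol/g, so in the 3.73 g combustion sample mol Br = 0.02918 mol
mass O = 3.73 − (0.8761 + 0.05875 + 2.332) = 0.4635 g → mol O = 0.4635 ÷ 15.999 = 0.02897 mol
Divide by the smallest (0.02897 mol): C 2.518, H 2.012, Br 1.007, O 1.000
Multiplying each by 2 gives whole numbers: C 5.04, H 4.02, Br 2.01, O 2.00

C5H4Br2O2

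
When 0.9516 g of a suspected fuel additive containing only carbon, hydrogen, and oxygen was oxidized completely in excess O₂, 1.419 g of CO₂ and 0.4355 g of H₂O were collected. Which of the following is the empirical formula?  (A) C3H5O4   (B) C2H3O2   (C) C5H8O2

mol C = 1.419 g CO₂ ÷ 44.009 g/mol = 0.032243 mol
mol H = 2 × 0.4355 g H₂O ÷ 18.015 g/mol = 0.048349 mol
mass O = 0.9516 − (0.38728 + 0.048735) = 0.51559 g → mol O = 0.51559 ÷ 15.999 = 0.032226 mol
Divide by the smallest (0.032226 mol): C 1.001, H 1.500, O 1.000
Multiplying each by 2 gives whole numbers: C 2.00, H 3.00, O 2.00

(B) C2H3O2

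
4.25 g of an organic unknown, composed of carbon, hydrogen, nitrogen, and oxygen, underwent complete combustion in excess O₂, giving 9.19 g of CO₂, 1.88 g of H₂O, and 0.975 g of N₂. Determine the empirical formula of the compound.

C6H6N2O

mol C = 9.19 g CO₂ ÷ 44.009 g/mol = 0.2088 mol
mol H = 2 × 1.88 g H₂O ÷ 18.015 g/mol = 0.2087 mol
mol N = 2 × 0.975 g N₂ ÷ 28.014 g/mol = 0.06961 mol
mass O = 4.25 − (2.508 + 0.2104 + 0.9750) = 0.5565 g → mol O = 0.5565 ÷ 15.999 = 0.03478 mol
Divide by the smallest (0.03478 mol): C 6.004, H 6.001, N 2.001, O 1.000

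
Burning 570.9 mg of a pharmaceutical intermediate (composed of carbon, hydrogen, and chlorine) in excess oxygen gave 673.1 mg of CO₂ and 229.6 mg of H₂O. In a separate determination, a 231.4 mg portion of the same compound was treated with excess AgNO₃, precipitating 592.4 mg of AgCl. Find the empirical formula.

mol C = 0.6731 g CO₂ ÷ 44.009 g/mol = 0.015295 mol
mol H = 2 × 0.2296 g H₂O ÷ 18.015 g/mol = 0.025490 mol
From the AgCl data: mol Cl per gram of compound = (0.5924 ÷ 143.318) ÷ 0.2314 = 0.017863 mol/g, so in the 0.5709 g combustion sample mol Cl = 0.010198 mol
Divide by the smallest (0.010198 mol): C 1.500, H 2.500, Cl 1.000
Multiplying each by 2 gives whole numbers: C 3.00, H 5.00, Cl 2.00

C3H5Cl2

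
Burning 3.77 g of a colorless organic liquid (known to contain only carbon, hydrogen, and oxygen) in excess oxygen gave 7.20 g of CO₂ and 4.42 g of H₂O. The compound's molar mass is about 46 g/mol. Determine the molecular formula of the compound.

mol C = 7.20 g CO₂ ÷ 44.009 g/mol = 0.1636 mol
mol H = 2 × 4.42 g H₂O ÷ 18.015 g/mol = 0.4907 mol
mass O = 3.77 − (1.965 + 0.4946) = 1.310 g → mol O = 1.310 ÷ 15.999 = 0.08190 mol
Divide by the smallest (0.08190 mol): C 1.998, H 5.991, O 1.000
Empirical formula: C2H6O
Empirical-formula mass = 46.07 g/mol; 46 ÷ 46.07 ≈ 1, so the molecular formula is C2H6O.

C2H6O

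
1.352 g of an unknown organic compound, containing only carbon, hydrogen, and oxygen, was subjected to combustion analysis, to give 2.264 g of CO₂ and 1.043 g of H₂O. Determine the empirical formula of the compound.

mol C = 2.264 g CO₂ ÷ 44.009 g/mol = 0.051444 mol
mol H = 2 × 1.043 g H₂O ÷ 18.015 g/mol = 0.11579 mol
mass O = 1.352 − (0.61789 + 0.11672) = 0.61739 g → mol O = 0.61739 ÷ 15.999 = 0.038589 mol
Divide by the smallest (0.038589 mol): C 1.333, H 3.001, O 1.000
Multiplying each by 3 gives whole numbers: C 4.00, H 9.00, O 3.00

C4H9O3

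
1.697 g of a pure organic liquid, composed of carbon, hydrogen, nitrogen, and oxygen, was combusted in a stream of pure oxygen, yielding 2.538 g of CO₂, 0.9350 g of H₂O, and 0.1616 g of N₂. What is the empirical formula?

C5H9NO4

mol C = 2.538 g CO₂ ÷ 44.009 g/mol = 0.057670 mol
mol H = 2 × 0.9350 g H₂O ÷ 18.015 g/mol = 0.10380 mol
mol N = 2 × 0.1616 g N₂ ÷ 28.014 g/mol = 0.011537 mol
mass O = 1.697 − (0.69267 + 0.10463 + 0.16160) = 0.73809 g → mol O = 0.73809 ÷ 15.999 = 0.046134 mol
Divide by the smallest (0.011537 mol): C 4.999, H 8.997, N 1.000, O 3.999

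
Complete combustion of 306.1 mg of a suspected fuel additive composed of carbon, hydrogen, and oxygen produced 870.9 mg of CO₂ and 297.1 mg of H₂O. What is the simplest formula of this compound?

C9H15O

mol C = 0.8709 g CO₂ ÷ 44.009 g/mol = 0.019789 mol
mol H = 2 × 0.2971 g H₂O ÷ 18.015 g/mol = 0.032984 mol
mass O = 0.3061 − (0.23769 + 0.033247) = 0.035165 g → mol O = 0.035165 ÷ 15.999 = 0.0021980 mol
Divide by the smallest (0.0021980 mol): C 9.003, H 15.006, O 1.000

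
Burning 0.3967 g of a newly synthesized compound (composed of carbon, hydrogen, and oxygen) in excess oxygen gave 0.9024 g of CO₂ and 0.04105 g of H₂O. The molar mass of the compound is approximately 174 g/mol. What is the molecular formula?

C9H2O4

mol C = 0.9024 g CO₂ ÷ 44.009 g/mol = 0.020505 mol
mol H = 2 × 0.04105 g H₂O ÷ 18.015 g/mol = 0.0045573 mol
mass O = 0.3967 − (0.24628 + 0.0045938) = 0.14582 g → mol O = 0.14582 ÷ 15.999 = 0.0091144 mol
Divide by the smallest (0.0045573 mol): C 4.499, H 1.000, O 2.000
Multiplying each by 2 gives whole numbers: C 9.00, H 2.00, O 4.00
Empirical formula: C9H2O4
Empirical-formula mass = 174.11 g/mol; 174 ÷ 174.11 ≈ 1, so the molecular formula is C9H2O4.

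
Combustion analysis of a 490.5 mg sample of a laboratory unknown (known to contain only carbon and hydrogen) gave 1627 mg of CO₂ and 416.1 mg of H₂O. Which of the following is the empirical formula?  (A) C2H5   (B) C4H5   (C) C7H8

mol C = 1.627 g CO₂ ÷ 44.009 g/mol = 0.036970 mol
mol H = 2 × 0.4161 g H₂O ÷ 18.015 g/mol = 0.046195 mol
Divide by the smallest (0.036970 mol): C 1.000, H 1.250
Multiplying each by 4 gives whole numbers: C 4.00, H 5.00

(B) C4H5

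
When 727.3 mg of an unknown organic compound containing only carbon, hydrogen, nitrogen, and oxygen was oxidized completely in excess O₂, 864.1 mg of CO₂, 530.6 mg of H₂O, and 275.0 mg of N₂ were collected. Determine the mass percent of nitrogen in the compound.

mol C = 0.8641 g CO₂ ÷ 44.009 g/mol = 0.019635 mol
mol H = 2 × 0.5306 g H₂O ÷ 18.015 g/mol = 0.058906 mol
mol N = 2 × 0.2750 g N₂ ÷ 28.014 g/mol = 0.019633 mol
mass O = 0.7273 − (0.23583 + 0.059378 + 0.27500) = 0.15709 g → mol O = 0.15709 ÷ 15.999 = 0.0098188 mol
mass % N = 0.27500 g ÷ 0.7273 g × 100%

37.81%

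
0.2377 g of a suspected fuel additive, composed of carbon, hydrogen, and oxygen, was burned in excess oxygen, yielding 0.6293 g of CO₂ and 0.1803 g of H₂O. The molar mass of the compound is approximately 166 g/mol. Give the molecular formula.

C10H14O2

mol C = 0.6293 g CO₂ ÷ 44.009 g/mol = 0.014299 mol
mol H = 2 × 0.1803 g H₂O ÷ 18.015 g/mol = 0.020017 mol
mass O = 0.2377 − (0.17175 + 0.020177) = 0.045774 g → mol O = 0.045774 ÷ 15.999 = 0.0028610 mol
Divide by the smallest (0.0028610 mol): C 4.998, H 6.996, O 1.000
Empirical formula: C5H7O
Empirical-formula mass = 83.11 g/mol; 166 ÷ 83.11 ≈ 2, so the molecular formula is C10H14O2.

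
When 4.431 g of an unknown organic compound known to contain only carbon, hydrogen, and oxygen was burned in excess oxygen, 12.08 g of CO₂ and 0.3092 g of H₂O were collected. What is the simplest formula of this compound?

C8HO2

mol C = 12.08 g CO₂ ÷ 44.009 g/mol = 0.27449 mol
mol H = 2 × 0.3092 g H₂O ÷ 18.015 g/mol = 0.034327 mol
mass O = 4.431 − (3.2969 + 0.034602) = 1.0995 g → mol O = 1.0995 ÷ 15.999 = 0.068724 mol
Divide by the smallest (0.034327 mol): C 7.996, H 1.000, O 2.002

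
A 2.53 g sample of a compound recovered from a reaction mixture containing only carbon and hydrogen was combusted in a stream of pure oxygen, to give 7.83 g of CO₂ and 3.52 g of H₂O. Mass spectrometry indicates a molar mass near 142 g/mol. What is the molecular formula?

C10H22

mol C = 7.83 g CO₂ ÷ 44.009 g/mol = 0.1779 mol
mol H = 2 × 3.52 g H₂O ÷ 18.015 g/mol = 0.3908 mol
Divide by the smallest (0.1779 mol): C 1.000, H 2.196
Multiplying each by 5 gives whole numbers: C 5.00, H 10.98
Empirical formula: C5H11
Empirical-formula mass = 71.14 g/mol; 142 ÷ 71.14 ≈ 2, so the molecular formula is C10H22.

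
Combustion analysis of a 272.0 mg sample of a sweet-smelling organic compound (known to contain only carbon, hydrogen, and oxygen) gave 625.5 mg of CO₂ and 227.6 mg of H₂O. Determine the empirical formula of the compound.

mol C = 0.6255 g CO₂ ÷ 44.009 g/mol = 0.014213 mol
mol H = 2 × 0.2276 g H₂O ÷ 18.015 g/mol = 0.025268 mol
mass O = 0.2720 − (0.17071 + 0.025470) = 0.075818 g → mol O = 0.075818 ÷ 15.999 = 0.0047389 mol
Divide by the smallest (0.0047389 mol): C 2.999, H 5.332, O 1.000
Multiplying each by 3 gives whole numbers: C 9.00, H 16.00, O 3.00

C9H16O3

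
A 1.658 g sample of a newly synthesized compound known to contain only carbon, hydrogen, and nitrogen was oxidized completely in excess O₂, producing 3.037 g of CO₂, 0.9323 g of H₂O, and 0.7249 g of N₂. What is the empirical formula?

mol C = 3.037 g CO₂ ÷ 44.009 g/mol = 0.069009 mol
mol H = 2 × 0.9323 g H₂O ÷ 18.015 g/mol = 0.10350 mol
mol N = 2 × 0.7249 g N₂ ÷ 28.014 g/mol = 0.051753 mol
Divide by the smallest (0.051753 mol): C 1.333, H 2.000, N 1.000
Multiplying each by 3 gives whole numbers: C 4.00, H 6.00, N 3.00

C4H6N3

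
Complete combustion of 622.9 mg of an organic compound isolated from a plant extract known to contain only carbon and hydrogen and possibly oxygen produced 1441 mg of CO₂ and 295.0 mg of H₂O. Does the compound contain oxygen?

yes

mol C = 1.441 g CO₂ ÷ 44.009 g/mol = 0.032743 mol
mol H = 2 × 0.2950 g H₂O ÷ 18.015 g/mol = 0.032750 mol
C and H account for only 0.42629 g of the 0.6229 g sample; the remaining 0.19661 g must be oxygen.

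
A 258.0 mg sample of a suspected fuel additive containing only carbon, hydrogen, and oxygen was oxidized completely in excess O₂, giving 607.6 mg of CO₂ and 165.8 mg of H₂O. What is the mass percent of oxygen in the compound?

28.53%

mol C = 0.6076 g CO₂ ÷ 44.009 g/mol = 0.013806 mol
mol H = 2 × 0.1658 g H₂O ÷ 18.015 g/mol = 0.018407 mol
mass O = 0.2580 − (0.16583 + 0.018554) = 0.073619 g → mol O = 0.073619 ÷ 15.999 = 0.0046015 mol
mass % O = 0.073619 g ÷ 0.2580 g × 100%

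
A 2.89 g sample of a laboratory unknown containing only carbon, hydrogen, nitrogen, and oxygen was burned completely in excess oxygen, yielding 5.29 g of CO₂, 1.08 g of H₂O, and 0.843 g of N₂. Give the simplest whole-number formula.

mol C = 5.29 g CO₂ ÷ 44.009 g/mol = 0.1202 mol
mol H = 2 × 1.08 g H₂O ÷ 18.015 g/mol = 0.1199 mol
mol N = 2 × 0.843 g N₂ ÷ 28.014 g/mol = 0.06018 mol
mass O = 2.89 − (1.444 + 0.1209 + 0.8430) = 0.4824 g → mol O = 0.4824 ÷ 15.999 = 0.03015 mol
Divide by the smallest (0.03015 mol): C 3.987, H 3.977, N 1.996, O 1.000

C4H4N2O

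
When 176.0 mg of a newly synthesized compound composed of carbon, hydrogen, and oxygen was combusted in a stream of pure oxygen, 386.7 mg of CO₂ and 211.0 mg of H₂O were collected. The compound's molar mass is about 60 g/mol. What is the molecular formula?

C3H8O

mol C = 0.3867 g CO₂ ÷ 44.009 g/mol = 0.0087868 mol
mol H = 2 × 0.2110 g H₂O ÷ 18.015 g/mol = 0.023425 mol
mass O = 0.1760 − (0.10554 + 0.023612) = 0.046849 g → mol O = 0.046849 ÷ 15.999 = 0.0029282 mol
Divide by the smallest (0.0029282 mol): C 3.001, H 8.000, O 1.000
Empirical formula: C3H8O
Empirical-formula mass = 60.10 g/mol; 60 ÷ 60.10 ≈ 1, so the molecular formula is C3H8O.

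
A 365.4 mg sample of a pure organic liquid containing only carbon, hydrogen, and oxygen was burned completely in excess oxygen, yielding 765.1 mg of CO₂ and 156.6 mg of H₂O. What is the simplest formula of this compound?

C2H2O

mol C = 0.7651 g CO₂ ÷ 44.009 g/mol = 0.017385 mol
mol H = 2 × 0.1566 g H₂O ÷ 18.015 g/mol = 0.017386 mol
mass O = 0.3654 − (0.20881 + 0.017525) = 0.13906 g → mol O = 0.13906 ÷ 15.999 = 0.0086920 mol
Divide by the smallest (0.0086920 mol): C 2.000, H 2.000, O 1.000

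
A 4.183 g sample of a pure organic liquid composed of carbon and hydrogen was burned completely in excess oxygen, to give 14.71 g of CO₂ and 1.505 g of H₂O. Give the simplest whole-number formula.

mol C = 14.71 g CO₂ ÷ 44.009 g/mol = 0.33425 mol
mol H = 2 × 1.505 g H₂O ÷ 18.015 g/mol = 0.16708 mol
Divide by the smallest (0.16708 mol): C 2.001, H 1.000

C2H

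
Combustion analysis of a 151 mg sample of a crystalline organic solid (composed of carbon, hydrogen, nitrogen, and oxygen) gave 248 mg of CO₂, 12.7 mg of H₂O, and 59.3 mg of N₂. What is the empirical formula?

C4HN3O

mol C = 0.248 g CO₂ ÷ 44.009 g/mol = 0.005635 mol
mol H = 2 × 0.0127 g H₂O ÷ 18.015 g/mol = 0.001410 mol
mol N = 2 × 0.0593 g N₂ ÷ 28.014 g/mol = 0.004234 mol
mass O = 0.151 − (0.06768 + 0.001421 + 0.05930) = 0.02259 g → mol O = 0.02259 ÷ 15.999 = 0.001412 mol
Divide by the smallest (0.001410 mol): C 3.997, H 1.000, N 3.003, O 1.002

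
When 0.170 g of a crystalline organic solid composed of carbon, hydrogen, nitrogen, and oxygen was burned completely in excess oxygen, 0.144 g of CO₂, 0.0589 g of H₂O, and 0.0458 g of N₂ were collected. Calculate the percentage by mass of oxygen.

mol C = 0.144 g CO₂ ÷ 44.009 g/mol = 0.003272 mol
mol H = 2 × 0.0589 g H₂O ÷ 18.015 g/mol = 0.006539 mol
mol N = 2 × 0.0458 g N₂ ÷ 28.014 g/mol = 0.003270 mol
mass O = 0.170 − (0.03930 + 0.006591 + 0.04580) = 0.07831 g → mol O = 0.07831 ÷ 15.999 = 0.004895 mol
mass % O = 0.07831 g ÷ 0.170 g × 100%

46.1%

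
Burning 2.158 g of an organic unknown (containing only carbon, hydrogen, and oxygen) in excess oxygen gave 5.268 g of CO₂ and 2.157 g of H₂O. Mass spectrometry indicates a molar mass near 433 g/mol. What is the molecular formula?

C24H48O6

mol C = 5.268 g CO₂ ÷ 44.009 g/mol = 0.11970 mol
mol H = 2 × 2.157 g H₂O ÷ 18.015 g/mol = 0.23947 mol
mass O = 2.158 − (1.4378 + 0.24138) = 0.47887 g → mol O = 0.47887 ÷ 15.999 = 0.029931 mol
Divide by the smallest (0.029931 mol): C 3.999, H 8.001, O 1.000
Empirical formula: C4H8O
Empirical-formula mass = 72.11 g/mol; 433 ÷ 72.11 ≈ 6, so the molecular formula is C24H48O6.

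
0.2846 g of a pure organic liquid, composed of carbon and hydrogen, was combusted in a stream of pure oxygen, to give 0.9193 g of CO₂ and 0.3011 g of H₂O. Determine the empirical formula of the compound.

C5H8

mol C = 0.9193 g CO₂ ÷ 44.009 g/mol = 0.020889 mol
mol H = 2 × 0.3011 g H₂O ÷ 18.015 g/mol = 0.033428 mol
Divide by the smallest (0.020889 mol): C 1.000, H 1.600
Multiplying each by 5 gives whole numbers: C 5.00, H 8.00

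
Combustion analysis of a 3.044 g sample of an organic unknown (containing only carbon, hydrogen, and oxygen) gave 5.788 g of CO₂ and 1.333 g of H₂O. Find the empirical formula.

C8H9O5

mol C = 5.788 g CO₂ ÷ 44.009 g/mol = 0.13152 mol
mol H = 2 × 1.333 g H₂O ÷ 18.015 g/mol = 0.14799 mol
mass O = 3.044 − (1.5797 + 0.14917) = 1.3152 g → mol O = 1.3152 ÷ 15.999 = 0.082203 mol
Divide by the smallest (0.082203 mol): C 1.600, H 1.800, O 1.000
Multiplying each by 5 gives whole numbers: C 8.00, H 9.00, O 5.00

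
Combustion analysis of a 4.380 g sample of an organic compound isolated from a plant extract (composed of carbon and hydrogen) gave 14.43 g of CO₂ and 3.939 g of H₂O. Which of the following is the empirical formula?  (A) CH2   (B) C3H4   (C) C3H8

mol C = 14.43 g CO₂ ÷ 44.009 g/mol = 0.32789 mol
mol H = 2 × 3.939 g H₂O ÷ 18.015 g/mol = 0.43730 mol
Divide by the smallest (0.32789 mol): C 1.000, H 1.334
Multiplying each by 3 gives whole numbers: C 3.00, H 4.00

(B) C3H4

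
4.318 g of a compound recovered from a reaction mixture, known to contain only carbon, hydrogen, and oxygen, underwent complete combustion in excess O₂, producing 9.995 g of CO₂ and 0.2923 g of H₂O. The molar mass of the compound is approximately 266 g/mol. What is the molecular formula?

C14H2O6

mol C = 9.995 g CO₂ ÷ 44.009 g/mol = 0.22711 mol
mol H = 2 × 0.2923 g H₂O ÷ 18.015 g/mol = 0.032451 mol
mass O = 4.318 − (2.7278 + 0.032710) = 1.5574 g → mol O = 1.5574 ÷ 15.999 = 0.097346 mol
Divide by the smallest (0.032451 mol): C 6.999, H 1.000, O 3.000
Empirical formula: C7HO3
Empirical-formula mass = 133.08 g/mol; 266 ÷ 133.08 ≈ 2, so the molecular formula is C14H2O6.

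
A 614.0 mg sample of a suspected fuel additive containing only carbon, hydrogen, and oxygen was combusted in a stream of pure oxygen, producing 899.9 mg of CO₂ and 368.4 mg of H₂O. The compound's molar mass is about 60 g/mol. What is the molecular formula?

mol C = 0.8999 g CO₂ ÷ 44.009 g/mol = 0.020448 mol
mol H = 2 × 0.3684 g H₂O ÷ 18.015 g/mol = 0.040899 mol
mass O = 0.6140 − (0.24560 + 0.041226) = 0.32717 g → mol O = 0.32717 ÷ 15.999 = 0.020449 mol
Divide by the smallest (0.020448 mol): C 1.000, H 2.000, O 1.000
Empirical formula: CH2O
Empirical-formula mass = 30.03 g/mol; 60 ÷ 30.03 ≈ 2, so the molecular formula is C2H4O2.

C2H4O2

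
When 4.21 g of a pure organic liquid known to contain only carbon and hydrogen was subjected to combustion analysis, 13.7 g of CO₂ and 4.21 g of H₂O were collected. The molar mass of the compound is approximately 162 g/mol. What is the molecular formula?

mol C = 13.7 g CO₂ ÷ 44.009 g/mol = 0.3113 mol
mol H = 2 × 4.21 g H₂O ÷ 18.015 g/mol = 0.4674 mol
Divide by the smallest (0.3113 mol): C 1.000, H 1.501
Multiplying each by 2 gives whole numbers: C 2.00, H 3.00
Empirical formula: C2H3
Empirical-formula mass = 27.05 g/mol; 162 ÷ 27.05 ≈ 6, so the molecular formula is C12H18.

C12H18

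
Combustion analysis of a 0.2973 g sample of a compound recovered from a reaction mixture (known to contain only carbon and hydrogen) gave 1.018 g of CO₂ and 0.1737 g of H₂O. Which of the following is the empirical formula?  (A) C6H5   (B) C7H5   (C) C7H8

(A) C6H5

mol C = 1.018 g CO₂ ÷ 44.009 g/mol = 0.023132 mol
mol H = 2 × 0.1737 g H₂O ÷ 18.015 g/mol = 0.019284 mol
Divide by the smallest (0.019284 mol): C 1.200, H 1.000
Multiplying each by 5 gives whole numbers: C 6.00, H 5.00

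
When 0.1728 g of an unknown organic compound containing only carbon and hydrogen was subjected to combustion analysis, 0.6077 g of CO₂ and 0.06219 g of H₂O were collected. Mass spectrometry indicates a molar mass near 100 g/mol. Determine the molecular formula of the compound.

mol C = 0.6077 g CO₂ ÷ 44.009 g/mol = 0.013809 mol
mol H = 2 × 0.06219 g H₂O ÷ 18.015 g/mol = 0.0069042 mol
Divide by the smallest (0.0069042 mol): C 2.000, H 1.000
Empirical formula: C2H
Empirical-formula mass = 25.03 g/mol; 100 ÷ 25.03 ≈ 4, so the molecular formula is C8H4.

C8H4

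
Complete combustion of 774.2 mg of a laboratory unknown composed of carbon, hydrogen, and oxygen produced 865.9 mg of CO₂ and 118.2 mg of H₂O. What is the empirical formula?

C3H2O5

mol C = 0.8659 g CO₂ ÷ 44.009 g/mol = 0.019676 mol
mol H = 2 × 0.1182 g H₂O ÷ 18.015 g/mol = 0.013122 mol
mass O = 0.7742 − (0.23632 + 0.013227) = 0.52465 g → mol O = 0.52465 ÷ 15.999 = 0.032793 mol
Divide by the smallest (0.013122 mol): C 1.499, H 1.000, O 2.499
Multiplying each by 2 gives whole numbers: C 3.00, H 2.00, O 5.00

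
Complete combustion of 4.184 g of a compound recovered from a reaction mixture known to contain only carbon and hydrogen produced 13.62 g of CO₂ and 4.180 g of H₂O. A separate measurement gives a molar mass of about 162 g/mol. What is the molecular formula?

C12H18

mol C = 13.62 g CO₂ ÷ 44.009 g/mol = 0.30948 mol
mol H = 2 × 4.180 g H₂O ÷ 18.015 g/mol = 0.46406 mol
Divide by the smallest (0.30948 mol): C 1.000, H 1.499
Multiplying each by 2 gives whole numbers: C 2.00, H 3.00
Empirical formula: C2H3
Empirical-formula mass = 27.05 g/mol; 162 ÷ 27.05 ≈ 6, so the molecular formula is C12H18.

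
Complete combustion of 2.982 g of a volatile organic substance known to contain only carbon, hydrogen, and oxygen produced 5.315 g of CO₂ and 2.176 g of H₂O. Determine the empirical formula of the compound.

mol C = 5.315 g CO₂ ÷ 44.009 g/mol = 0.12077 mol
mol H = 2 × 2.176 g H₂O ÷ 18.015 g/mol = 0.24158 mol
mass O = 2.982 − (1.4506 + 0.24351) = 1.2879 g → mol O = 1.2879 ÷ 15.999 = 0.080500 mol
Divide by the smallest (0.080500 mol): C 1.500, H 3.001, O 1.000
Multiplying each by 2 gives whole numbers: C 3.00, H 6.00, O 2.00

C3H6O2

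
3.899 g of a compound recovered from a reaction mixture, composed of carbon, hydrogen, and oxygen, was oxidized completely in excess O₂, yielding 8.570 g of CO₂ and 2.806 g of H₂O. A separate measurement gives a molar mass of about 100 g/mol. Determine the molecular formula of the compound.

C5H8O2

mol C = 8.570 g CO₂ ÷ 44.009 g/mol = 0.19473 mol
mol H = 2 × 2.806 g H₂O ÷ 18.015 g/mol = 0.31152 mol
mass O = 3.899 − (2.3389 + 0.31401) = 1.2461 g → mol O = 1.2461 ÷ 15.999 = 0.077883 mol
Divide by the smallest (0.077883 mol): C 2.500, H 4.000, O 1.000
Multiplying each by 2 gives whole numbers: C 5.00, H 8.00, O 2.00
Empirical formula: C5H8O2
Empirical-formula mass = 100.12 g/mol; 100 ÷ 100.12 ≈ 1, so the molecular formula is C5H8O2.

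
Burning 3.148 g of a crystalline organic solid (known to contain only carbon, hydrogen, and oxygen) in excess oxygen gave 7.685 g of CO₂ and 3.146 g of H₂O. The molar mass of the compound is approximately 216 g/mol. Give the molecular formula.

C12H24O3

mol C = 7.685 g CO₂ ÷ 44.009 g/mol = 0.17462 mol
mol H = 2 × 3.146 g H₂O ÷ 18.015 g/mol = 0.34926 mol
mass O = 3.148 − (2.0974 + 0.35206) = 0.69854 g → mol O = 0.69854 ÷ 15.999 = 0.043661 mol
Divide by the smallest (0.043661 mol): C 3.999, H 7.999, O 1.000
Empirical formula: C4H8O
Empirical-formula mass = 72.11 g/mol; 216 ÷ 72.11 ≈ 3, so the molecular formula is C12H24O3.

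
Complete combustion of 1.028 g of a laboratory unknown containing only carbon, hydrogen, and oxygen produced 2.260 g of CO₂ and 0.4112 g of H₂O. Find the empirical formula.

mol C = 2.260 g CO₂ ÷ 44.009 g/mol = 0.051353 mol
mol H = 2 × 0.4112 g H₂O ÷ 18.015 g/mol = 0.045651 mol
mass O = 1.028 − (0.61680 + 0.046016) = 0.36518 g → mol O = 0.36518 ÷ 15.999 = 0.022825 mol
Divide by the smallest (0.022825 mol): C 2.250, H 2.000, O 1.000
Multiplying each by 4 gives whole numbers: C 9.00, H 8.00, O 4.00

C9H8O4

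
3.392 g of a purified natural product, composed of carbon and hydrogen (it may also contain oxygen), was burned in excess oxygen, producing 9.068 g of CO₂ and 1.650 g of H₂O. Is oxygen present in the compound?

mol C = 9.068 g CO₂ ÷ 44.009 g/mol = 0.20605 mol
mol H = 2 × 1.650 g H₂O ÷ 18.015 g/mol = 0.18318 mol
C and H account for only 2.6595 g of the 3.392 g sample; the remaining 0.73250 g must be oxygen.

yes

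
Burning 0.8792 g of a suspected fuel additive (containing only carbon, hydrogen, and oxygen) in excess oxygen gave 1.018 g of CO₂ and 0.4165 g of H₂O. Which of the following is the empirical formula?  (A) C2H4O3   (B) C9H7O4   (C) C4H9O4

(A) C2H4O3

mol C = 1.018 g CO₂ ÷ 44.009 g/mol = 0.023132 mol
mol H = 2 × 0.4165 g H₂O ÷ 18.015 g/mol = 0.046239 mol
mass O = 0.8792 − (0.27783 + 0.046609) = 0.55476 g → mol O = 0.55476 ÷ 15.999 = 0.034674 mol
Divide by the smallest (0.023132 mol): C 1.000, H 1.999, O 1.499
Multiplying each by 2 gives whole numbers: C 2.00, H 4.00, O 3.00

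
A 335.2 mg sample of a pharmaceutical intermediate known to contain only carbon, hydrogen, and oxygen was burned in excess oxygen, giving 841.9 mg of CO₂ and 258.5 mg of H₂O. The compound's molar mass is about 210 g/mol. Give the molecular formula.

C12H18O3

mol C = 0.8419 g CO₂ ÷ 44.009 g/mol = 0.019130 mol
mol H = 2 × 0.2585 g H₂O ÷ 18.015 g/mol = 0.028698 mol
mass O = 0.3352 − (0.22977 + 0.028928) = 0.076500 g → mol O = 0.076500 ÷ 15.999 = 0.0047815 mol
Divide by the smallest (0.0047815 mol): C 4.001, H 6.002, O 1.000
Empirical formula: C4H6O
Empirical-formula mass = 70.09 g/mol; 210 ÷ 70.09 ≈ 3, so the molecular formula is C12H18O3.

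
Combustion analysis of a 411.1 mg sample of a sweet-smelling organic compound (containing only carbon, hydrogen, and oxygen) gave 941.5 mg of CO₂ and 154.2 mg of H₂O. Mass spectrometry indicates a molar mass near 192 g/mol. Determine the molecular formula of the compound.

mol C = 0.9415 g CO₂ ÷ 44.009 g/mol = 0.021393 mol
mol H = 2 × 0.1542 g H₂O ÷ 18.015 g/mol = 0.017119 mol
mass O = 0.4111 − (0.25696 + 0.017256) = 0.13689 g → mol O = 0.13689 ÷ 15.999 = 0.0085561 mol
Divide by the smallest (0.0085561 mol): C 2.500, H 2.001, O 1.000
Multiplying each by 2 gives whole numbers: C 5.00, H 4.00, O 2.00
Empirical formula: C5H4O2
Empirical-formula mass = 96.08 g/mol; 192 ÷ 96.08 ≈ 2, so the molecular formula is C10H8O4.

C10H8O4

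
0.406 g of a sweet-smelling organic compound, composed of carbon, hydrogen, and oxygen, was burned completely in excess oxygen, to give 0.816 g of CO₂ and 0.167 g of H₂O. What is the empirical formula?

C9H9O5

mol C = 0.816 g CO₂ ÷ 44.009 g/mol = 0.01854 mol
mol H = 2 × 0.167 g H₂O ÷ 18.015 g/mol = 0.01854 mol
mass O = 0.406 − (0.2227 + 0.01869) = 0.1646 g → mol O = 0.1646 ÷ 15.999 = 0.01029 mol
Divide by the smallest (0.01029 mol): C 1.802, H 1.802, O 1.000
Multiplying each by 5 gives whole numbers: C 9.01, H 9.01, O 5.00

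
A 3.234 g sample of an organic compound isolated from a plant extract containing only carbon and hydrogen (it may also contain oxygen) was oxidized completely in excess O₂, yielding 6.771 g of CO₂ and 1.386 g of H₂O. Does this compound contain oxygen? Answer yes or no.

yes

mol C = 6.771 g CO₂ ÷ 44.009 g/mol = 0.15385 mol
mol H = 2 × 1.386 g H₂O ÷ 18.015 g/mol = 0.15387 mol
C and H account for only 2.0031 g of the 3.234 g sample; the remaining 1.2309 g must be oxygen.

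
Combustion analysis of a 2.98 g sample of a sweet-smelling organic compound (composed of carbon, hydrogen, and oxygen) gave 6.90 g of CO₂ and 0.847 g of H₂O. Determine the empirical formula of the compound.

mol C = 6.90 g CO₂ ÷ 44.009 g/mol = 0.1568 mol
mol H = 2 × 0.847 g H₂O ÷ 18.015 g/mol = 0.09403 mol
mass O = 2.98 − (1.883 + 0.09479) = 1.002 g → mol O = 1.002 ÷ 15.999 = 0.06263 mol
Divide by the smallest (0.06263 mol): C 2.503, H 1.501, O 1.000
Multiplying each by 2 gives whole numbers: C 5.01, H 3.00, O 2.00

C5H3O2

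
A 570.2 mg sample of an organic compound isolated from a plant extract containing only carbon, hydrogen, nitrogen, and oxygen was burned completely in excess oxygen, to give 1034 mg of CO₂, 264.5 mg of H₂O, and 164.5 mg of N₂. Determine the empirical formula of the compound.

C4H5N2O

mol C = 1.034 g CO₂ ÷ 44.009 g/mol = 0.023495 mol
mol H = 2 × 0.2645 g H₂O ÷ 18.015 g/mol = 0.029364 mol
mol N = 2 × 0.1645 g N₂ ÷ 28.014 g/mol = 0.011744 mol
mass O = 0.5702 − (0.28220 + 0.029599 + 0.16450) = 0.093900 g → mol O = 0.093900 ÷ 15.999 = 0.0058691 mol
Divide by the smallest (0.0058691 mol): C 4.003, H 5.003, N 2.001, O 1.000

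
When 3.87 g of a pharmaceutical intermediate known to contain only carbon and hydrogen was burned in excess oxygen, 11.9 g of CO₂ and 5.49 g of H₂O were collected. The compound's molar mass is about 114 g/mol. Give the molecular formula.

mol C = 11.9 g CO₂ ÷ 44.009 g/mol = 0.2704 mol
mol H = 2 × 5.49 g H₂O ÷ 18.015 g/mol = 0.6095 mol
Divide by the smallest (0.2704 mol): C 1.000, H 2.254
Multiplying each by 4 gives whole numbers: C 4.00, H 9.02
Empirical formula: C4H9
Empirical-formula mass = 57.12 g/mol; 114 ÷ 57.12 ≈ 2, so the molecular formula is C8H18.

C8H18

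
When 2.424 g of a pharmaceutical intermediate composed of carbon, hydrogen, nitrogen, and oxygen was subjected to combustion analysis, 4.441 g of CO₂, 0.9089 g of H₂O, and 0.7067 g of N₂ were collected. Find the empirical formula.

C4H4N2O

mol C = 4.441 g CO₂ ÷ 44.009 g/mol = 0.10091 mol
mol H = 2 × 0.9089 g H₂O ÷ 18.015 g/mol = 0.10090 mol
mol N = 2 × 0.7067 g N₂ ÷ 28.014 g/mol = 0.050453 mol
mass O = 2.424 − (1.2120 + 0.10171 + 0.70670) = 0.40354 g → mol O = 0.40354 ÷ 15.999 = 0.025223 mol
Divide by the smallest (0.025223 mol): C 4.001, H 4.000, N 2.000, O 1.000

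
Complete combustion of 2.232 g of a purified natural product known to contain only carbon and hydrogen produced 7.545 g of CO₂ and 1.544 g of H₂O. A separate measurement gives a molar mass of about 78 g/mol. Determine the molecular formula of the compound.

C6H6

mol C = 7.545 g CO₂ ÷ 44.009 g/mol = 0.17144 mol
mol H = 2 × 1.544 g H₂O ÷ 18.015 g/mol = 0.17141 mol
Divide by the smallest (0.17141 mol): C 1.000, H 1.000
Empirical formula: CH
Empirical-formula mass = 13.02 g/mol; 78 ÷ 13.02 ≈ 6, so the molecular formula is C6H6.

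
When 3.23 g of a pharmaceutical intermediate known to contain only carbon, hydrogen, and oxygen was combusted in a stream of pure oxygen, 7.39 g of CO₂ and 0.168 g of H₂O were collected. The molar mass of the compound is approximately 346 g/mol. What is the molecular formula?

mol C = 7.39 g CO₂ ÷ 44.009 g/mol = 0.1679 mol
mol H = 2 × 0.168 g H₂O ÷ 18.015 g/mol = 0.01865 mol
mass O = 3.23 − (2.017 + 0.01880) = 1.194 g → mol O = 1.194 ÷ 15.999 = 0.07465 mol
Divide by the smallest (0.01865 mol): C 9.003, H 1.000, O 4.002
Empirical formula: C9HO4
Empirical-formula mass = 173.10 g/mol; 346 ÷ 173.10 ≈ 2, so the molecular formula is C18H2O8.

C18H2O8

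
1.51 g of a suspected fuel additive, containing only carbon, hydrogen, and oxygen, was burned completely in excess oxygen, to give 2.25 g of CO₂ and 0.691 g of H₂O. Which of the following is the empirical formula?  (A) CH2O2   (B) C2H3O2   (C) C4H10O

mol C = 2.25 g CO₂ ÷ 44.009 g/mol = 0.05113 mol
mol H = 2 × 0.691 g H₂O ÷ 18.015 g/mol = 0.07671 mol
mass O = 1.51 − (0.6141 + 0.07733) = 0.8186 g → mol O = 0.8186 ÷ 15.999 = 0.05117 mol
Divide by the smallest (0.05113 mol): C 1.000, H 1.500, O 1.001
Multiplying each by 2 gives whole numbers: C 2.00, H 3.00, O 2.00

(B) C2H3O2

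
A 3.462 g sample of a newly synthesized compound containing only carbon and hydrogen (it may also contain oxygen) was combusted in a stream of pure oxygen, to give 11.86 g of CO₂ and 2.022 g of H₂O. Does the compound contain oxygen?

mol C = 11.86 g CO₂ ÷ 44.009 g/mol = 0.26949 mol
mol H = 2 × 2.022 g H₂O ÷ 18.015 g/mol = 0.22448 mol
C and H together account for 3.4631 g — essentially the entire 3.462 g sample — so the compound contains no oxygen.

no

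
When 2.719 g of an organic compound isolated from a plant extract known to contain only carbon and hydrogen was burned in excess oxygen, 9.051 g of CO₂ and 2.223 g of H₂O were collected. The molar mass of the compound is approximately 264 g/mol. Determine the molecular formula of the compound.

C20H24

mol C = 9.051 g CO₂ ÷ 44.009 g/mol = 0.20566 mol
mol H = 2 × 2.223 g H₂O ÷ 18.015 g/mol = 0.24679 mol
Divide by the smallest (0.20566 mol): C 1.000, H 1.200
Multiplying each by 5 gives whole numbers: C 5.00, H 6.00
Empirical formula: C5H6
Empirical-formula mass = 66.10 g/mol; 264 ÷ 66.10 ≈ 4, so the molecular formula is C20H24.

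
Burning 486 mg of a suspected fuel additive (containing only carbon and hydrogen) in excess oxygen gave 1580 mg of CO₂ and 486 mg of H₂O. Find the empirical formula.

mol C = 1.58 g CO₂ ÷ 44.009 g/mol = 0.03590 mol
mol H = 2 × 0.486 g H₂O ÷ 18.015 g/mol = 0.05396 mol
Divide by the smallest (0.03590 mol): C 1.000, H 1.503
Multiplying each by 2 gives whole numbers: C 2.00, H 3.01

C2H3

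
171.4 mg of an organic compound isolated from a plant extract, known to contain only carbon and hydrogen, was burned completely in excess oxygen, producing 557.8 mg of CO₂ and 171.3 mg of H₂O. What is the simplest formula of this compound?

C2H3

mol C = 0.5578 g CO₂ ÷ 44.009 g/mol = 0.012675 mol
mol H = 2 × 0.1713 g H₂O ÷ 18.015 g/mol = 0.019017 mol
Divide by the smallest (0.012675 mol): C 1.000, H 1.500
Multiplying each by 2 gives whole numbers: C 2.00, H 3.00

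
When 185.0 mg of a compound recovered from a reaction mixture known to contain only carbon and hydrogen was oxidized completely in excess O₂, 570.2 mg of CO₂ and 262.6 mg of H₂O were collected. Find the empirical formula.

C4H9

mol C = 0.5702 g CO₂ ÷ 44.009 g/mol = 0.012956 mol
mol H = 2 × 0.2626 g H₂O ÷ 18.015 g/mol = 0.029153 mol
Divide by the smallest (0.012956 mol): C 1.000, H 2.250
Multiplying each by 4 gives whole numbers: C 4.00, H 9.00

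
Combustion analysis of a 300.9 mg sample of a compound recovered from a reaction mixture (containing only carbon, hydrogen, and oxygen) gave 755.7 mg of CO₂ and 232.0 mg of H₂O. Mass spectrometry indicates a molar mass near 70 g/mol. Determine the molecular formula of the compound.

C4H6O

mol C = 0.7557 g CO₂ ÷ 44.009 g/mol = 0.017171 mol
mol H = 2 × 0.2320 g H₂O ÷ 18.015 g/mol = 0.025756 mol
mass O = 0.3009 − (0.20625 + 0.025962) = 0.068691 g → mol O = 0.068691 ÷ 15.999 = 0.0042934 mol
Divide by the smallest (0.0042934 mol): C 3.999, H 5.999, O 1.000
Empirical formula: C4H6O
Empirical-formula mass = 70.09 g/mol; 70 ÷ 70.09 ≈ 1, so the molecular formula is C4H6O.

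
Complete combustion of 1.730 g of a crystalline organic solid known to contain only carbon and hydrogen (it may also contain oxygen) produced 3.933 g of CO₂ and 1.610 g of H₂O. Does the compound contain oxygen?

mol C = 3.933 g CO₂ ÷ 44.009 g/mol = 0.089368 mol
mol H = 2 × 1.610 g H₂O ÷ 18.015 g/mol = 0.17874 mol
C and H account for only 1.2536 g of the 1.730 g sample; the remaining 0.47643 g must be oxygen.

yes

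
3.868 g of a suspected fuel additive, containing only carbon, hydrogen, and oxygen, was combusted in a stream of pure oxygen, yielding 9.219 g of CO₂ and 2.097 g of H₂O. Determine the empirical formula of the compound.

mol C = 9.219 g CO₂ ÷ 44.009 g/mol = 0.20948 mol
mol H = 2 × 2.097 g H₂O ÷ 18.015 g/mol = 0.23281 mol
mass O = 3.868 − (2.5161 + 0.23467) = 1.1173 g → mol O = 1.1173 ÷ 15.999 = 0.069834 mol
Divide by the smallest (0.069834 mol): C 3.000, H 3.334, O 1.000
Multiplying each by 3 gives whole numbers: C 9.00, H 10.00, O 3.00

C9H10O3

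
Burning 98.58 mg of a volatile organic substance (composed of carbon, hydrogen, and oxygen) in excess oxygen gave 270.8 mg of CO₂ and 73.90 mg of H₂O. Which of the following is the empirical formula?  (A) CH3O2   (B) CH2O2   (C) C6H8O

mol C = 0.2708 g CO₂ ÷ 44.009 g/mol = 0.0061533 mol
mol H = 2 × 0.07390 g H₂O ÷ 18.015 g/mol = 0.0082043 mol
mass O = 0.09858 − (0.073907 + 0.0082699) = 0.016403 g → mol O = 0.016403 ÷ 15.999 = 0.0010252 mol
Divide by the smallest (0.0010252 mol): C 6.002, H 8.002, O 1.000

(C) C6H8O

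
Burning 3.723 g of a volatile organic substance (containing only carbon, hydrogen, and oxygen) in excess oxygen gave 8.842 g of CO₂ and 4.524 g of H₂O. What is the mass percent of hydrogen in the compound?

13.60%

mol C = 8.842 g CO₂ ÷ 44.009 g/mol = 0.20091 mol
mol H = 2 × 4.524 g H₂O ÷ 18.015 g/mol = 0.50225 mol
mass O = 3.723 − (2.4132 + 0.50627) = 0.80356 g → mol O = 0.80356 ÷ 15.999 = 0.050226 mol
mass % H = 0.50627 g ÷ 3.723 g × 100%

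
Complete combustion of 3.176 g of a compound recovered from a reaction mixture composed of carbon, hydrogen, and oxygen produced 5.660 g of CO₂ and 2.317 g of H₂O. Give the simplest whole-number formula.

mol C = 5.660 g CO₂ ÷ 44.009 g/mol = 0.12861 mol
mol H = 2 × 2.317 g H₂O ÷ 18.015 g/mol = 0.25723 mol
mass O = 3.176 − (1.5447 + 0.25929) = 1.3720 g → mol O = 1.3720 ÷ 15.999 = 0.085754 mol
Divide by the smallest (0.085754 mol): C 1.500, H 3.000, O 1.000
Multiplying each by 2 gives whole numbers: C 3.00, H 6.00, O 2.00

C3H6O2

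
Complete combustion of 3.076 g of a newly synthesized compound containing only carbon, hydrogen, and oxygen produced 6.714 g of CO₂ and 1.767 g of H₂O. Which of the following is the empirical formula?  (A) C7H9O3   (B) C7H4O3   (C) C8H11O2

mol C = 6.714 g CO₂ ÷ 44.009 g/mol = 0.15256 mol
mol H = 2 × 1.767 g H₂O ÷ 18.015 g/mol = 0.19617 mol
mass O = 3.076 − (1.8324 + 0.19774) = 1.0459 g → mol O = 1.0459 ÷ 15.999 = 0.065371 mol
Divide by the smallest (0.065371 mol): C 2.334, H 3.001, O 1.000
Multiplying each by 3 gives whole numbers: C 7.00, H 9.00, O 3.00

(A) C7H9O3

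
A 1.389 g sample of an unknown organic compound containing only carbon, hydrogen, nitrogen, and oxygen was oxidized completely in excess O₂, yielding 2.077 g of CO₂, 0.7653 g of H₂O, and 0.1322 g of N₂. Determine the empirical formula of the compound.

C5H9NO4

mol C = 2.077 g CO₂ ÷ 44.009 g/mol = 0.047195 mol
mol H = 2 × 0.7653 g H₂O ÷ 18.015 g/mol = 0.084963 mol
mol N = 2 × 0.1322 g N₂ ÷ 28.014 g/mol = 0.0094381 mol
mass O = 1.389 − (0.56686 + 0.085642 + 0.13220) = 0.60430 g → mol O = 0.60430 ÷ 15.999 = 0.037771 mol
Divide by the smallest (0.0094381 mol): C 5.000, H 9.002, N 1.000, O 4.002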